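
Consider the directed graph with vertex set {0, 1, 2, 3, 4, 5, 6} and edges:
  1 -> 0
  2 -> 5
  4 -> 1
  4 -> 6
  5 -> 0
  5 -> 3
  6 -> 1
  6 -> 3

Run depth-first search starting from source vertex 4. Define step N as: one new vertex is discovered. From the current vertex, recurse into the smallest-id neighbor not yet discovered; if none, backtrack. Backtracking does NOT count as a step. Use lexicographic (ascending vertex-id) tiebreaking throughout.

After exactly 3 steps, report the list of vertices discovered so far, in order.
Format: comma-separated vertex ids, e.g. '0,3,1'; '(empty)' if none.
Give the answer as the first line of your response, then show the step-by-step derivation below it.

4,1,0

step 1: discover 4; path=4; order=4
step 2: discover 1; path=4>1; order=4,1
step 3: discover 0; path=4>1>0; order=4,1,0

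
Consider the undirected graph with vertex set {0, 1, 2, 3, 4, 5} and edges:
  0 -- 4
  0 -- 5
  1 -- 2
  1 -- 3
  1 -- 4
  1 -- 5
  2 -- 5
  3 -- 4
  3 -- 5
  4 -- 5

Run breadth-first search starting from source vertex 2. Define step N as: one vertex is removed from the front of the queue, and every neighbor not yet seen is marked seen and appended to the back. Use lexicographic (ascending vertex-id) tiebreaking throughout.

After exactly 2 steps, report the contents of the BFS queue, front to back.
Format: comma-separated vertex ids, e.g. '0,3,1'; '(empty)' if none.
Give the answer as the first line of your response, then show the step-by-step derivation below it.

5,3,4

step 1: dequeue 2; queue=[1,5]; order=2
step 2: dequeue 1; queue=[5,3,4]; order=2,1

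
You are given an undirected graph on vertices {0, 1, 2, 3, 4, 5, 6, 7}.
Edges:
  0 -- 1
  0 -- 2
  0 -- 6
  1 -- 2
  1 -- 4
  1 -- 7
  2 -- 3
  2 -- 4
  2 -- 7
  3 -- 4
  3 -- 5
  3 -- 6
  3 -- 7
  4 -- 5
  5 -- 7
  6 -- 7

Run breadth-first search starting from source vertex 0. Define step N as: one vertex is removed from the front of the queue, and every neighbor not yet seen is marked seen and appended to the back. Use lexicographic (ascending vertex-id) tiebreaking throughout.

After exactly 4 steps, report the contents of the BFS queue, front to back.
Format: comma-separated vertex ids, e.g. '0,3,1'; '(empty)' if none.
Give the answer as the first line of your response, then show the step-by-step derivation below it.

4,7,3

step 1: dequeue 0; queue=[1,2,6]; order=0
step 2: dequeue 1; queue=[2,6,4,7]; order=0,1
step 3: dequeue 2; queue=[6,4,7,3]; order=0,1,2
step 4: dequeue 6; queue=[4,7,3]; order=0,1,2,6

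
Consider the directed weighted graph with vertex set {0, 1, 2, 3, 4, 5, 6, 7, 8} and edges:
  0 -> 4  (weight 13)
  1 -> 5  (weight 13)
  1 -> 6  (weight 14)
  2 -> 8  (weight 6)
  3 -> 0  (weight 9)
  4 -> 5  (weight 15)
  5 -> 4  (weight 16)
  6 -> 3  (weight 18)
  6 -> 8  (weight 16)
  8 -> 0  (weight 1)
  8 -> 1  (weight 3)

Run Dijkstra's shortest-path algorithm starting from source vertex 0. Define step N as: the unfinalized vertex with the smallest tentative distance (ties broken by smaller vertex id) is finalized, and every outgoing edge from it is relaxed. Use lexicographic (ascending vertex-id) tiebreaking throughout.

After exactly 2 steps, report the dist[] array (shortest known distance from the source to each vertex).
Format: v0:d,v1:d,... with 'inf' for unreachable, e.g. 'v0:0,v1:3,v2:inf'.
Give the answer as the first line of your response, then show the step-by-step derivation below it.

v0:0,v1:inf,v2:inf,v3:inf,v4:13,v5:28,v6:inf,v7:inf,v8:inf

step 1: dist = v0:0,v1:inf,v2:inf,v3:inf,v4:13,v5:inf,v6:inf,v7:inf,v8:inf
step 2: dist = v0:0,v1:inf,v2:inf,v3:inf,v4:13,v5:28,v6:inf,v7:inf,v8:inf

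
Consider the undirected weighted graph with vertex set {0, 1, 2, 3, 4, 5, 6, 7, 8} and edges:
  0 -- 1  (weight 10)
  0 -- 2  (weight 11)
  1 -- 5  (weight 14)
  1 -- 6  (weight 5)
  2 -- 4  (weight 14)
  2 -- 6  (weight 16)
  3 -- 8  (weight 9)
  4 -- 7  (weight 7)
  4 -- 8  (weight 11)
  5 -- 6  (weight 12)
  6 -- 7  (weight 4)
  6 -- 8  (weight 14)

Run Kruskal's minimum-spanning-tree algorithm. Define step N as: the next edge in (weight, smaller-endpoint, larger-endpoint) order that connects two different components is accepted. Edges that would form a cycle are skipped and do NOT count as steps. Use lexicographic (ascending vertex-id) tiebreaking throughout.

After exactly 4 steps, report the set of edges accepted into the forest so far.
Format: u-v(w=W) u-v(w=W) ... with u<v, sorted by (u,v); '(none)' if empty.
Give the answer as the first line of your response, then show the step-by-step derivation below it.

1-6(w=5) 3-8(w=9) 4-7(w=7) 6-7(w=4)

step 1: add edge 6-7 (w=4); MST = {6-7(w=4)}
step 2: add edge 1-6 (w=5); MST = {1-6(w=5) 6-7(w=4)}
step 3: add edge 4-7 (w=7); MST = {1-6(w=5) 4-7(w=7) 6-7(w=4)}
step 4: add edge 3-8 (w=9); MST = {1-6(w=5) 3-8(w=9) 4-7(w=7) 6-7(w=4)}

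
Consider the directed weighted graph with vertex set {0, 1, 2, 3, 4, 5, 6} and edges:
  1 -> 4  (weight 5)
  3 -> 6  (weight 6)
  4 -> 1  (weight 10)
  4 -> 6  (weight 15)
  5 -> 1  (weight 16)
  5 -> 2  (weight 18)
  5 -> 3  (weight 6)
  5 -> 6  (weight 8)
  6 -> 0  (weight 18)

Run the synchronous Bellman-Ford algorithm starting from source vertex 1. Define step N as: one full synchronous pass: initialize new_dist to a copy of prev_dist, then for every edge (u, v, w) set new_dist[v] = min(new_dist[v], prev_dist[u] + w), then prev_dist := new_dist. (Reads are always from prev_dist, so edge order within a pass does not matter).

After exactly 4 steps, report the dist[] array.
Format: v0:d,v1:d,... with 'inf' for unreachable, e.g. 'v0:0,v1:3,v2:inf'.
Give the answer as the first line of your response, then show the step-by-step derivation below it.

v0:38,v1:0,v2:inf,v3:inf,v4:5,v5:inf,v6:20

step 1: dist = v0:inf,v1:0,v2:inf,v3:inf,v4:5,v5:inf,v6:inf
step 2: dist = v0:inf,v1:0,v2:inf,v3:inf,v4:5,v5:inf,v6:20
step 3: dist = v0:38,v1:0,v2:inf,v3:inf,v4:5,v5:inf,v6:20
step 4: dist = v0:38,v1:0,v2:inf,v3:inf,v4:5,v5:inf,v6:20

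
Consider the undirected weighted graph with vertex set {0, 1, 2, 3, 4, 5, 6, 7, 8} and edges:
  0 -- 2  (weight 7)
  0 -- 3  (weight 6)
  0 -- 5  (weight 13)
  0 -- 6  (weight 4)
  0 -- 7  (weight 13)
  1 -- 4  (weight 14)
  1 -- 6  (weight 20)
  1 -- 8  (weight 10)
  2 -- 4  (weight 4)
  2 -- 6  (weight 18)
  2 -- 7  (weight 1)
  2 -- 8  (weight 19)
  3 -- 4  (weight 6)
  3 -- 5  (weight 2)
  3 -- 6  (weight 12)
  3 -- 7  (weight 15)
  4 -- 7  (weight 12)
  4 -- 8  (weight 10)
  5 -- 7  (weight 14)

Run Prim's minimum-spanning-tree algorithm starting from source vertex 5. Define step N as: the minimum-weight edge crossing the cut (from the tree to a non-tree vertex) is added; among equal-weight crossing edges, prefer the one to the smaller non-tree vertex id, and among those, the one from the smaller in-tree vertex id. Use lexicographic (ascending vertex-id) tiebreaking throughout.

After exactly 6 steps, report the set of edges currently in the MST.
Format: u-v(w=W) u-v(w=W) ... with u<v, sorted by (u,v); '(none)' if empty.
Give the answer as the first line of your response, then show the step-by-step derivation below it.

0-3(w=6) 0-6(w=4) 2-4(w=4) 2-7(w=1) 3-4(w=6) 3-5(w=2)

step 1: add edge 3-5 (w=2); MST = {3-5(w=2)}
step 2: add edge 0-3 (w=6); MST = {0-3(w=6) 3-5(w=2)}
step 3: add edge 0-6 (w=4); MST = {0-3(w=6) 0-6(w=4) 3-5(w=2)}
step 4: add edge 3-4 (w=6); MST = {0-3(w=6) 0-6(w=4) 3-4(w=6) 3-5(w=2)}
step 5: add edge 2-4 (w=4); MST = {0-3(w=6) 0-6(w=4) 2-4(w=4) 3-4(w=6) 3-5(w=2)}
step 6: add edge 2-7 (w=1); MST = {0-3(w=6) 0-6(w=4) 2-4(w=4) 2-7(w=1) 3-4(w=6) 3-5(w=2)}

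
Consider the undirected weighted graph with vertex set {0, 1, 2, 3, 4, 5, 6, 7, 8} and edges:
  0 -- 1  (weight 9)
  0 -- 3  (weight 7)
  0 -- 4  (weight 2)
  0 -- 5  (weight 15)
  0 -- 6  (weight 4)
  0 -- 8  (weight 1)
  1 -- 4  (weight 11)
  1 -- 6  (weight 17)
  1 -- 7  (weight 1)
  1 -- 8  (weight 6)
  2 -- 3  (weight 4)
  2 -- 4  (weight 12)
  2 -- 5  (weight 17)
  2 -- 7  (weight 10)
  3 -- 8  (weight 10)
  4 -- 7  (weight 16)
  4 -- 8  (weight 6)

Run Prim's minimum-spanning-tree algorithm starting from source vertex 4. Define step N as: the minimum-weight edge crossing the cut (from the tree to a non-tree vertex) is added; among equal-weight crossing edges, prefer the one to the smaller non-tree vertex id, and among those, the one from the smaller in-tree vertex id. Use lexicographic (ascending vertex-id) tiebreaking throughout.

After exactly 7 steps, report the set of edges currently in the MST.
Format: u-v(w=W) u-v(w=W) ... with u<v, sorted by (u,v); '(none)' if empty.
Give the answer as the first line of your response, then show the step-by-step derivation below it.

0-3(w=7) 0-4(w=2) 0-6(w=4) 0-8(w=1) 1-7(w=1) 1-8(w=6) 2-3(w=4)

step 1: add edge 0-4 (w=2); MST = {0-4(w=2)}
step 2: add edge 0-8 (w=1); MST = {0-4(w=2) 0-8(w=1)}
step 3: add edge 0-6 (w=4); MST = {0-4(w=2) 0-6(w=4) 0-8(w=1)}
step 4: add edge 1-8 (w=6); MST = {0-4(w=2) 0-6(w=4) 0-8(w=1) 1-8(w=6)}
step 5: add edge 1-7 (w=1); MST = {0-4(w=2) 0-6(w=4) 0-8(w=1) 1-7(w=1) 1-8(w=6)}
step 6: add edge 0-3 (w=7); MST = {0-3(w=7) 0-4(w=2) 0-6(w=4) 0-8(w=1) 1-7(w=1) 1-8(w=6)}
step 7: add edge 2-3 (w=4); MST = {0-3(w=7) 0-4(w=2) 0-6(w=4) 0-8(w=1) 1-7(w=1) 1-8(w=6) 2-3(w=4)}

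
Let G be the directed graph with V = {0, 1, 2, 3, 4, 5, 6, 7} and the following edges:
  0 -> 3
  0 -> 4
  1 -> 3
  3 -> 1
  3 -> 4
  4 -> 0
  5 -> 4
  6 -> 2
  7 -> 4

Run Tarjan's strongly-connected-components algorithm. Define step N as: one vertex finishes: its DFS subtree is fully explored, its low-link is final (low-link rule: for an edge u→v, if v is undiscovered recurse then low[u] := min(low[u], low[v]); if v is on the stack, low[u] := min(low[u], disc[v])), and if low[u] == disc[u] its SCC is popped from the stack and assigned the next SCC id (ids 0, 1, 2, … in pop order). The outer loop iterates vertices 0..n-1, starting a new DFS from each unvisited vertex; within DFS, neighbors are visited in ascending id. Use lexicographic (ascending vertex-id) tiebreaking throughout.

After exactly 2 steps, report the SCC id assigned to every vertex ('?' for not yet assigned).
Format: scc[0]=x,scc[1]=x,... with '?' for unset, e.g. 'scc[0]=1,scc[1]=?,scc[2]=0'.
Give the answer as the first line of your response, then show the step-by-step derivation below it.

scc[0]=?,scc[1]=?,scc[2]=?,scc[3]=?,scc[4]=?,scc[5]=?,scc[6]=?,scc[7]=?

step 1: low=(low[0]=0,low[1]=1,low[2]=?,low[3]=1,low[4]=?,low[5]=?,low[6]=?,low[7]=?); scc=(scc[0]=?,scc[1]=?,scc[2]=?,scc[3]=?,scc[4]=?,scc[5]=?,scc[6]=?,scc[7]=?)
step 2: low=(low[0]=0,low[1]=1,low[2]=?,low[3]=1,low[4]=0,low[5]=?,low[6]=?,low[7]=?); scc=(scc[0]=?,scc[1]=?,scc[2]=?,scc[3]=?,scc[4]=?,scc[5]=?,scc[6]=?,scc[7]=?)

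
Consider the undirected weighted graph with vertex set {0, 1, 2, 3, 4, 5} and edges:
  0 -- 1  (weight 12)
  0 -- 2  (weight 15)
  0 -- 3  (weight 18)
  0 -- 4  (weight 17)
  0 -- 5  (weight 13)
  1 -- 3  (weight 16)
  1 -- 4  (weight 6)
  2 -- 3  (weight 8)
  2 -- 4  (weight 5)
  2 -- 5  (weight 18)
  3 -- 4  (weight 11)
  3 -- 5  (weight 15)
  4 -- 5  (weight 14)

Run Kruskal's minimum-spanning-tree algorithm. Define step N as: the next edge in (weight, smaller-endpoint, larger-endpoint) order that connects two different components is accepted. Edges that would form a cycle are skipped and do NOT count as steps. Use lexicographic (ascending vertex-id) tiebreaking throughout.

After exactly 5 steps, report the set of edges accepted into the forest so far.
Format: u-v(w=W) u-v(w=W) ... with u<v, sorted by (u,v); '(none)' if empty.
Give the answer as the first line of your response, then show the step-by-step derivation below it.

0-1(w=12) 0-5(w=13) 1-4(w=6) 2-3(w=8) 2-4(w=5)

step 1: add edge 2-4 (w=5); MST = {2-4(w=5)}
step 2: add edge 1-4 (w=6); MST = {1-4(w=6) 2-4(w=5)}
step 3: add edge 2-3 (w=8); MST = {1-4(w=6) 2-3(w=8) 2-4(w=5)}
step 4: add edge 0-1 (w=12); MST = {0-1(w=12) 1-4(w=6) 2-3(w=8) 2-4(w=5)}
step 5: add edge 0-5 (w=13); MST = {0-1(w=12) 0-5(w=13) 1-4(w=6) 2-3(w=8) 2-4(w=5)}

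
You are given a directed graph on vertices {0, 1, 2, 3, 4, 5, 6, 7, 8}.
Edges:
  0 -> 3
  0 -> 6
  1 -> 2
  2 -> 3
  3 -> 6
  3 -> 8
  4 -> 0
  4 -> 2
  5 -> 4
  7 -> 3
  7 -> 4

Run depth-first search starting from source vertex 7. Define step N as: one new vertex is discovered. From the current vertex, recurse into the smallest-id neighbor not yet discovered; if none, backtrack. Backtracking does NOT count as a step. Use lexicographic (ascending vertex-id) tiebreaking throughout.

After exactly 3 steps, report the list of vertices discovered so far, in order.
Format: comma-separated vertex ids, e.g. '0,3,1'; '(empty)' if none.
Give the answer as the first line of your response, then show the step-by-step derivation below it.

7,3,6

step 1: discover 7; path=7; order=7
step 2: discover 3; path=7>3; order=7,3
step 3: discover 6; path=7>3>6; order=7,3,6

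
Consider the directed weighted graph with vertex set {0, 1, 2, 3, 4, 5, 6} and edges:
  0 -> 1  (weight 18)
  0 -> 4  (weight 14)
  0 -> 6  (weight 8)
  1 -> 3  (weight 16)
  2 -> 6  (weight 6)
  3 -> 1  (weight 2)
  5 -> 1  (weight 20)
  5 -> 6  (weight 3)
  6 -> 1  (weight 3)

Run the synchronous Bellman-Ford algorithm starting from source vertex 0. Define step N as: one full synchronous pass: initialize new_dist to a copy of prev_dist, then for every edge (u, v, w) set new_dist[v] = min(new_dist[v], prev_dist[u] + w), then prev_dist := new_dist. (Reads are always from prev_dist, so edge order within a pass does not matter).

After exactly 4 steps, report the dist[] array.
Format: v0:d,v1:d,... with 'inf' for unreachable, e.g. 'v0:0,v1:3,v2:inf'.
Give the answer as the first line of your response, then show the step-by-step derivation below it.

v0:0,v1:11,v2:inf,v3:27,v4:14,v5:inf,v6:8

step 1: dist = v0:0,v1:18,v2:inf,v3:inf,v4:14,v5:inf,v6:8
step 2: dist = v0:0,v1:11,v2:inf,v3:34,v4:14,v5:inf,v6:8
step 3: dist = v0:0,v1:11,v2:inf,v3:27,v4:14,v5:inf,v6:8
step 4: dist = v0:0,v1:11,v2:inf,v3:27,v4:14,v5:inf,v6:8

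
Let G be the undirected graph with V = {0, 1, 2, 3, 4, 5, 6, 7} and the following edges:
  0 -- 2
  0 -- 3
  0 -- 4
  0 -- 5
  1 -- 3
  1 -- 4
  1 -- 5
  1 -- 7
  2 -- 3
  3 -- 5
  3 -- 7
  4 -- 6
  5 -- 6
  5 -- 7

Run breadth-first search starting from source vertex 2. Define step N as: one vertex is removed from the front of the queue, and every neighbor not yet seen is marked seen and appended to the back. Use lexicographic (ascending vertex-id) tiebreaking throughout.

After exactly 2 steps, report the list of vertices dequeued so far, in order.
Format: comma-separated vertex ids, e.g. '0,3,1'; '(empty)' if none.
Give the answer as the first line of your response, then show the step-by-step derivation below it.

2,0

step 1: dequeue 2; queue=[0,3]; order=2
step 2: dequeue 0; queue=[3,4,5]; order=2,0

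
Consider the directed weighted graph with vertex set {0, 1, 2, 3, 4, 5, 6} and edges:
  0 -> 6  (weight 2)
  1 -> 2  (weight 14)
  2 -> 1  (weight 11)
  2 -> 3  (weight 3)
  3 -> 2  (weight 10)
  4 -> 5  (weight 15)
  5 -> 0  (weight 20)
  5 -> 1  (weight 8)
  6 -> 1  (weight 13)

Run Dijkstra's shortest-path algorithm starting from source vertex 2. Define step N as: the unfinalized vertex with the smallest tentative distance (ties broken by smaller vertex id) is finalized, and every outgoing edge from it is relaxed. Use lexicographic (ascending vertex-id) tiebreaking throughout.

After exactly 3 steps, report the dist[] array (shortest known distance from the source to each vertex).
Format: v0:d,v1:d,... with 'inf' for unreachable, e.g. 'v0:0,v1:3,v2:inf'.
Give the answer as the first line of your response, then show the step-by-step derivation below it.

v0:inf,v1:11,v2:0,v3:3,v4:inf,v5:inf,v6:inf

step 1: dist = v0:inf,v1:11,v2:0,v3:3,v4:inf,v5:inf,v6:inf
step 2: dist = v0:inf,v1:11,v2:0,v3:3,v4:inf,v5:inf,v6:inf
step 3: dist = v0:inf,v1:11,v2:0,v3:3,v4:inf,v5:inf,v6:inf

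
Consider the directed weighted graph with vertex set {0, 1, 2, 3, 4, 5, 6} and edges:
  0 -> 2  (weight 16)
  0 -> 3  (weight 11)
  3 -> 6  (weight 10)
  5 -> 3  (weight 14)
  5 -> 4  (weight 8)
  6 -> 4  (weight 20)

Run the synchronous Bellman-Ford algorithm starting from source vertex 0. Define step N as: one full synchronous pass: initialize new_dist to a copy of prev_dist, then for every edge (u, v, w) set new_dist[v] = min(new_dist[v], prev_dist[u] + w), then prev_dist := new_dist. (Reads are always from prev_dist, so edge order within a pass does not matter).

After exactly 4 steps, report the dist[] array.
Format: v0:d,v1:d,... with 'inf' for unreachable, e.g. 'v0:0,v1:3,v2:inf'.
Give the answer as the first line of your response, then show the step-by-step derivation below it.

v0:0,v1:inf,v2:16,v3:11,v4:41,v5:inf,v6:21

step 1: dist = v0:0,v1:inf,v2:16,v3:11,v4:inf,v5:inf,v6:inf
step 2: dist = v0:0,v1:inf,v2:16,v3:11,v4:inf,v5:inf,v6:21
step 3: dist = v0:0,v1:inf,v2:16,v3:11,v4:41,v5:inf,v6:21
step 4: dist = v0:0,v1:inf,v2:16,v3:11,v4:41,v5:inf,v6:21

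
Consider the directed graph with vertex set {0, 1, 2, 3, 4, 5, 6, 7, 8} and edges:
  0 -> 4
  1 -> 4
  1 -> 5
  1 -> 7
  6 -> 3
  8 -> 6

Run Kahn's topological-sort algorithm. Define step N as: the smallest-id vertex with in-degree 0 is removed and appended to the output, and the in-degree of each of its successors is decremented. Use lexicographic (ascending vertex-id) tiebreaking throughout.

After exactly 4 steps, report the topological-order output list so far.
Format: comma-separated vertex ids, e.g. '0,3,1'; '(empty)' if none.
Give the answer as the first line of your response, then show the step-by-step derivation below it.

0,1,2,4

step 1: output 0; order=[0]; indeg=(0,0,0,1,1,1,1,1,0)
step 2: output 1; order=[0,1]; indeg=(0,0,0,1,0,0,1,0,0)
step 3: output 2; order=[0,1,2]; indeg=(0,0,0,1,0,0,1,0,0)
step 4: output 4; order=[0,1,2,4]; indeg=(0,0,0,1,0,0,1,0,0)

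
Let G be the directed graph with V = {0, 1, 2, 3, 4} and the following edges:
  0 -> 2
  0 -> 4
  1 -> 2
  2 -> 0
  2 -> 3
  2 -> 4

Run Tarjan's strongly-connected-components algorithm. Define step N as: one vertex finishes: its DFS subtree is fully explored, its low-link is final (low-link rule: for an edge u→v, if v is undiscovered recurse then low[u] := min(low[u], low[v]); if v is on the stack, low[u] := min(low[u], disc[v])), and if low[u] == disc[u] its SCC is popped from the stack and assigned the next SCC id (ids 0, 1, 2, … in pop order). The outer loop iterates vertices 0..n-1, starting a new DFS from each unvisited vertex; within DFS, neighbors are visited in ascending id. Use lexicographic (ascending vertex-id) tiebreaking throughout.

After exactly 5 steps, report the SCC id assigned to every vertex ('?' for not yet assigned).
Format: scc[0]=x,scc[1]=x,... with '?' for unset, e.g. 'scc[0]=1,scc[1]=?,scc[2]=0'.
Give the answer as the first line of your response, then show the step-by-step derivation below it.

scc[0]=2,scc[1]=3,scc[2]=2,scc[3]=0,scc[4]=1

step 1: low=(low[0]=0,low[1]=?,low[2]=0,low[3]=2,low[4]=?); scc=(scc[0]=?,scc[1]=?,scc[2]=?,scc[3]=0,scc[4]=?)
step 2: low=(low[0]=0,low[1]=?,low[2]=0,low[3]=2,low[4]=3); scc=(scc[0]=?,scc[1]=?,scc[2]=?,scc[3]=0,scc[4]=1)
step 3: low=(low[0]=0,low[1]=?,low[2]=0,low[3]=2,low[4]=3); scc=(scc[0]=?,scc[1]=?,scc[2]=?,scc[3]=0,scc[4]=1)
step 4: low=(low[0]=0,low[1]=?,low[2]=0,low[3]=2,low[4]=3); scc=(scc[0]=2,scc[1]=?,scc[2]=2,scc[3]=0,scc[4]=1)
step 5: low=(low[0]=0,low[1]=4,low[2]=0,low[3]=2,low[4]=3); scc=(scc[0]=2,scc[1]=3,scc[2]=2,scc[3]=0,scc[4]=1)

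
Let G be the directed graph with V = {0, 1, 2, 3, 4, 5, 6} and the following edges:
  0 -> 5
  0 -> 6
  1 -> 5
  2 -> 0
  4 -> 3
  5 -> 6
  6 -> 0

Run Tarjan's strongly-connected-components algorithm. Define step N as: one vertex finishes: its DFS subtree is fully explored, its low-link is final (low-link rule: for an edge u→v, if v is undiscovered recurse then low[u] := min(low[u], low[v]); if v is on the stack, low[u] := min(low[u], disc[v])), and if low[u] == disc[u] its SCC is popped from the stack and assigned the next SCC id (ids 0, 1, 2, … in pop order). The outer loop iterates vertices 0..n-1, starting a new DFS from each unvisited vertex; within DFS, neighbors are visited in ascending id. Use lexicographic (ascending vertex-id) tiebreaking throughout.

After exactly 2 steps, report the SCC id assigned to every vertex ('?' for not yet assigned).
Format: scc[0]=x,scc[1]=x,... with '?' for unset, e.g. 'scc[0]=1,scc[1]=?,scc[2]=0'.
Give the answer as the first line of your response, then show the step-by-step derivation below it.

scc[0]=?,scc[1]=?,scc[2]=?,scc[3]=?,scc[4]=?,scc[5]=?,scc[6]=?

step 1: low=(low[0]=0,low[1]=?,low[2]=?,low[3]=?,low[4]=?,low[5]=1,low[6]=0); scc=(scc[0]=?,scc[1]=?,scc[2]=?,scc[3]=?,scc[4]=?,scc[5]=?,scc[6]=?)
step 2: low=(low[0]=0,low[1]=?,low[2]=?,low[3]=?,low[4]=?,low[5]=0,low[6]=0); scc=(scc[0]=?,scc[1]=?,scc[2]=?,scc[3]=?,scc[4]=?,scc[5]=?,scc[6]=?)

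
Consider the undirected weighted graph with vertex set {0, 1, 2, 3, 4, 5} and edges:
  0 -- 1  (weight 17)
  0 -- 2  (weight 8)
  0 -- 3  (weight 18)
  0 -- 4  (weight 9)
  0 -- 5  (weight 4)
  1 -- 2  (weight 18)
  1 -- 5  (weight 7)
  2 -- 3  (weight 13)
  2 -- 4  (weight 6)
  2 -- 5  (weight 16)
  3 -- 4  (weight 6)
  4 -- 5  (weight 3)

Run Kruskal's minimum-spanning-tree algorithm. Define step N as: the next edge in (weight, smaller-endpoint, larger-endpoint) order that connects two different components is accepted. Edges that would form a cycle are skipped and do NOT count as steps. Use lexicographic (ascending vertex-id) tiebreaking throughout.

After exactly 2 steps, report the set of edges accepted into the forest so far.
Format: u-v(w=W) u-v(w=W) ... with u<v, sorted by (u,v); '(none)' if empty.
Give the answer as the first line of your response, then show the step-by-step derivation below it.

0-5(w=4) 4-5(w=3)

step 1: add edge 4-5 (w=3); MST = {4-5(w=3)}
step 2: add edge 0-5 (w=4); MST = {0-5(w=4) 4-5(w=3)}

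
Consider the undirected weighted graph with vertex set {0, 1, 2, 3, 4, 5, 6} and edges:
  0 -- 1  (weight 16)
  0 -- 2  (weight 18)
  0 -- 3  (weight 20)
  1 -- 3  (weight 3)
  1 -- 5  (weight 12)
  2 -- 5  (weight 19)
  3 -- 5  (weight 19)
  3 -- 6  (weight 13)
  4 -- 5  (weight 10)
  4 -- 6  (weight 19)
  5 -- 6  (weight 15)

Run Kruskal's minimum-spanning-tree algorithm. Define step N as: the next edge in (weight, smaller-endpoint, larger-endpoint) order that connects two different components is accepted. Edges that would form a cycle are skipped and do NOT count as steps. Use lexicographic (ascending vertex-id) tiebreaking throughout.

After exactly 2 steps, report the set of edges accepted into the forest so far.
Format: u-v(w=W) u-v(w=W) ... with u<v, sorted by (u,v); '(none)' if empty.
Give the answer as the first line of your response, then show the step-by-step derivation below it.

1-3(w=3) 4-5(w=10)

step 1: add edge 1-3 (w=3); MST = {1-3(w=3)}
step 2: add edge 4-5 (w=10); MST = {1-3(w=3) 4-5(w=10)}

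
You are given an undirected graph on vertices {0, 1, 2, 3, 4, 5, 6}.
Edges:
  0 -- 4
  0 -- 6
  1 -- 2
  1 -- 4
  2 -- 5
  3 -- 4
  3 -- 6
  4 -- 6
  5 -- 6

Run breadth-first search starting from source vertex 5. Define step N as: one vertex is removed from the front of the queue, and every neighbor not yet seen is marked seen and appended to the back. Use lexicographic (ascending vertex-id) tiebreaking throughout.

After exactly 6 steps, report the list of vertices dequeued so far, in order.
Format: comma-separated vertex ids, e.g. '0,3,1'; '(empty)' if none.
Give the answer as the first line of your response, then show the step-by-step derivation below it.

5,2,6,1,0,3

step 1: dequeue 5; queue=[2,6]; order=5
step 2: dequeue 2; queue=[6,1]; order=5,2
step 3: dequeue 6; queue=[1,0,3,4]; order=5,2,6
step 4: dequeue 1; queue=[0,3,4]; order=5,2,6,1
step 5: dequeue 0; queue=[3,4]; order=5,2,6,1,0
step 6: dequeue 3; queue=[4]; order=5,2,6,1,0,3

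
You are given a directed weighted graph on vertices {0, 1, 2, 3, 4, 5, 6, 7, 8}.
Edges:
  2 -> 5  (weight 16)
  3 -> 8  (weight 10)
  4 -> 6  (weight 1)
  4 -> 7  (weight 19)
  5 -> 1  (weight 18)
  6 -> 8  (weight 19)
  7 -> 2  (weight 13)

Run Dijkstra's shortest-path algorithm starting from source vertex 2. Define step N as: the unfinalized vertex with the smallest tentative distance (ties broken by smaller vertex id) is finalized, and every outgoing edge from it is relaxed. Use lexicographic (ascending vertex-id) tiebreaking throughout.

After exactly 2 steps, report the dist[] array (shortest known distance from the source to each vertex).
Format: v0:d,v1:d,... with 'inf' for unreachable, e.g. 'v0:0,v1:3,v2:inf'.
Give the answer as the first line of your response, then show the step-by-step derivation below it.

v0:inf,v1:34,v2:0,v3:inf,v4:inf,v5:16,v6:inf,v7:inf,v8:inf

step 1: dist = v0:inf,v1:inf,v2:0,v3:inf,v4:inf,v5:16,v6:inf,v7:inf,v8:inf
step 2: dist = v0:inf,v1:34,v2:0,v3:inf,v4:inf,v5:16,v6:inf,v7:inf,v8:inf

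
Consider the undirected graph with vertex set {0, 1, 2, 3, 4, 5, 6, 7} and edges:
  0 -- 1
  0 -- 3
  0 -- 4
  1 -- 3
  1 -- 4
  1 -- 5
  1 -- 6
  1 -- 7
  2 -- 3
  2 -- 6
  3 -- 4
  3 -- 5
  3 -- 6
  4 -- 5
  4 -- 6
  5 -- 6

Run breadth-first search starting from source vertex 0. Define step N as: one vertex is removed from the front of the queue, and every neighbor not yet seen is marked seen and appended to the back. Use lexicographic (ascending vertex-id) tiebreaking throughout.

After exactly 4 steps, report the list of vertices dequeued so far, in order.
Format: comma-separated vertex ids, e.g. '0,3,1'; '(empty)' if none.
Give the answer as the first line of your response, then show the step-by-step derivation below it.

0,1,3,4

step 1: dequeue 0; queue=[1,3,4]; order=0
step 2: dequeue 1; queue=[3,4,5,6,7]; order=0,1
step 3: dequeue 3; queue=[4,5,6,7,2]; order=0,1,3
step 4: dequeue 4; queue=[5,6,7,2]; order=0,1,3,4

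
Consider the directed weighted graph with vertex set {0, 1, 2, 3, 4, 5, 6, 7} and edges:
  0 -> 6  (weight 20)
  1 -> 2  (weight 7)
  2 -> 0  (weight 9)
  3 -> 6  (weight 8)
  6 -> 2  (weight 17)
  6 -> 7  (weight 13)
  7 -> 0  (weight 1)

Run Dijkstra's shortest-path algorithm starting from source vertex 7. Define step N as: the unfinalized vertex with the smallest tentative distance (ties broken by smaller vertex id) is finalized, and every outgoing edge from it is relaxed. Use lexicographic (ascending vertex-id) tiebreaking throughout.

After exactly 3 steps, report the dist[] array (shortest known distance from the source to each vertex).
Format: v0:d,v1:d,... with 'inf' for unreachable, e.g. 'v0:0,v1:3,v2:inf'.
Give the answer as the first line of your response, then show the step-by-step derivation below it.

v0:1,v1:inf,v2:38,v3:inf,v4:inf,v5:inf,v6:21,v7:0

step 1: dist = v0:1,v1:inf,v2:inf,v3:inf,v4:inf,v5:inf,v6:inf,v7:0
step 2: dist = v0:1,v1:inf,v2:inf,v3:inf,v4:inf,v5:inf,v6:21,v7:0
step 3: dist = v0:1,v1:inf,v2:38,v3:inf,v4:inf,v5:inf,v6:21,v7:0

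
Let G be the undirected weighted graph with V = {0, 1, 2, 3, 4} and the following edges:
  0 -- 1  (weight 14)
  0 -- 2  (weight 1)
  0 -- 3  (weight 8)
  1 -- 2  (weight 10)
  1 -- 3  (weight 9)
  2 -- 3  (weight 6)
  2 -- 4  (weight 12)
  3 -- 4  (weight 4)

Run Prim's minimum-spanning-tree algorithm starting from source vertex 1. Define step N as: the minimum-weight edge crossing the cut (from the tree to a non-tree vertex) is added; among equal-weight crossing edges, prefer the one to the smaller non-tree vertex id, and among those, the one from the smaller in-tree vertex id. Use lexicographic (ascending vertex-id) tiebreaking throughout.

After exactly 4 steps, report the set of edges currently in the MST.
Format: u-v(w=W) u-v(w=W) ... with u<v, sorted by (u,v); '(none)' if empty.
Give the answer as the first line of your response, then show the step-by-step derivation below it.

0-2(w=1) 1-3(w=9) 2-3(w=6) 3-4(w=4)

step 1: add edge 1-3 (w=9); MST = {1-3(w=9)}
step 2: add edge 3-4 (w=4); MST = {1-3(w=9) 3-4(w=4)}
step 3: add edge 2-3 (w=6); MST = {1-3(w=9) 2-3(w=6) 3-4(w=4)}
step 4: add edge 0-2 (w=1); MST = {0-2(w=1) 1-3(w=9) 2-3(w=6) 3-4(w=4)}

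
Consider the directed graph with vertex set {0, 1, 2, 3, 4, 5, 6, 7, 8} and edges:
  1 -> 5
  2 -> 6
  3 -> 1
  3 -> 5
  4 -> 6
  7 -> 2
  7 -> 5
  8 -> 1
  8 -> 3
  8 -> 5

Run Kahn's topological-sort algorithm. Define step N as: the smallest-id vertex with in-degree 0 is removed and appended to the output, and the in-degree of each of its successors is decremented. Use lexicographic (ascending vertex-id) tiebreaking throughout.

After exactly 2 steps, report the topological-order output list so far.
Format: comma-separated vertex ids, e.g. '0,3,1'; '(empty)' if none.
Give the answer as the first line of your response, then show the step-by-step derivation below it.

0,4

step 1: output 0; order=[0]; indeg=(0,2,1,1,0,4,2,0,0)
step 2: output 4; order=[0,4]; indeg=(0,2,1,1,0,4,1,0,0)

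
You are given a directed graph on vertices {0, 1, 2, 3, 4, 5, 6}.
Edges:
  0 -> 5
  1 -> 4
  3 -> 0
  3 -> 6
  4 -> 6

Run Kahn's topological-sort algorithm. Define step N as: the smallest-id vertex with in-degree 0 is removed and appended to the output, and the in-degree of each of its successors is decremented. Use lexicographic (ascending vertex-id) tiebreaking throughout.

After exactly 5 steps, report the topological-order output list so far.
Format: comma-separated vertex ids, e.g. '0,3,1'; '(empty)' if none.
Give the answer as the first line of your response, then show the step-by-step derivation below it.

1,2,3,0,4

step 1: output 1; order=[1]; indeg=(1,0,0,0,0,1,2)
step 2: output 2; order=[1,2]; indeg=(1,0,0,0,0,1,2)
step 3: output 3; order=[1,2,3]; indeg=(0,0,0,0,0,1,1)
step 4: output 0; order=[1,2,3,0]; indeg=(0,0,0,0,0,0,1)
step 5: output 4; order=[1,2,3,0,4]; indeg=(0,0,0,0,0,0,0)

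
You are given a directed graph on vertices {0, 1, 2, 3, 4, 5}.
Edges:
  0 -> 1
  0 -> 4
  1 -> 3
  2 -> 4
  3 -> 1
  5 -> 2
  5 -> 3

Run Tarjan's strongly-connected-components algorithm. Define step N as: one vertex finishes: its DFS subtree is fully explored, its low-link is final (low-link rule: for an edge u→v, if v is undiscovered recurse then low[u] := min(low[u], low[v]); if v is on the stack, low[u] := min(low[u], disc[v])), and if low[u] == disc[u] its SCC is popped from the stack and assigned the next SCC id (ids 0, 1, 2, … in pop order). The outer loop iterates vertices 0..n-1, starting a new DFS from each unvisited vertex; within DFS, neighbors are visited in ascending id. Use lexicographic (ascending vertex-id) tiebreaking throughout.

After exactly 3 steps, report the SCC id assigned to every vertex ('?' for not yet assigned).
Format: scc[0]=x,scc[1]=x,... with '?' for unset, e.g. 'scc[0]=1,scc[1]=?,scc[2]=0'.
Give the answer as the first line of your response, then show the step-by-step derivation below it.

scc[0]=?,scc[1]=0,scc[2]=?,scc[3]=0,scc[4]=1,scc[5]=?

step 1: low=(low[0]=0,low[1]=1,low[2]=?,low[3]=1,low[4]=?,low[5]=?); scc=(scc[0]=?,scc[1]=?,scc[2]=?,scc[3]=?,scc[4]=?,scc[5]=?)
step 2: low=(low[0]=0,low[1]=1,low[2]=?,low[3]=1,low[4]=?,low[5]=?); scc=(scc[0]=?,scc[1]=0,scc[2]=?,scc[3]=0,scc[4]=?,scc[5]=?)
step 3: low=(low[0]=0,low[1]=1,low[2]=?,low[3]=1,low[4]=3,low[5]=?); scc=(scc[0]=?,scc[1]=0,scc[2]=?,scc[3]=0,scc[4]=1,scc[5]=?)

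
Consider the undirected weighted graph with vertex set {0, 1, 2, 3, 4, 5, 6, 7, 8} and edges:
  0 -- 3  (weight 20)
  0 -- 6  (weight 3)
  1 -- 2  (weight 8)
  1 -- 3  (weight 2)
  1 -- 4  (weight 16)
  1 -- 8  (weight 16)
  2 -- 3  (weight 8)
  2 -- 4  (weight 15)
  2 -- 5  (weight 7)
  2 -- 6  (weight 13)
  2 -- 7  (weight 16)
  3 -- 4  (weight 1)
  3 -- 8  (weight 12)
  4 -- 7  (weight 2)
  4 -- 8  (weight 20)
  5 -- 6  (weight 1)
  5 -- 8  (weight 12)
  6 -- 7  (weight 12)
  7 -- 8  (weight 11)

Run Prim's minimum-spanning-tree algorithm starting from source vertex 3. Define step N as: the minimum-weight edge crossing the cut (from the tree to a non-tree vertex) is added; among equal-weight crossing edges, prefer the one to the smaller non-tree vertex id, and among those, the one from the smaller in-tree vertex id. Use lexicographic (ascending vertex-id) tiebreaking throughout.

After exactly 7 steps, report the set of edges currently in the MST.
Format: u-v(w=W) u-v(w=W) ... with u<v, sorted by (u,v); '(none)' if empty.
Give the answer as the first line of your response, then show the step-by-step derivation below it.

0-6(w=3) 1-2(w=8) 1-3(w=2) 2-5(w=7) 3-4(w=1) 4-7(w=2) 5-6(w=1)

step 1: add edge 3-4 (w=1); MST = {3-4(w=1)}
step 2: add edge 1-3 (w=2); MST = {1-3(w=2) 3-4(w=1)}
step 3: add edge 4-7 (w=2); MST = {1-3(w=2) 3-4(w=1) 4-7(w=2)}
step 4: add edge 1-2 (w=8); MST = {1-2(w=8) 1-3(w=2) 3-4(w=1) 4-7(w=2)}
step 5: add edge 2-5 (w=7); MST = {1-2(w=8) 1-3(w=2) 2-5(w=7) 3-4(w=1) 4-7(w=2)}
step 6: add edge 5-6 (w=1); MST = {1-2(w=8) 1-3(w=2) 2-5(w=7) 3-4(w=1) 4-7(w=2) 5-6(w=1)}
step 7: add edge 0-6 (w=3); MST = {0-6(w=3) 1-2(w=8) 1-3(w=2) 2-5(w=7) 3-4(w=1) 4-7(w=2) 5-6(w=1)}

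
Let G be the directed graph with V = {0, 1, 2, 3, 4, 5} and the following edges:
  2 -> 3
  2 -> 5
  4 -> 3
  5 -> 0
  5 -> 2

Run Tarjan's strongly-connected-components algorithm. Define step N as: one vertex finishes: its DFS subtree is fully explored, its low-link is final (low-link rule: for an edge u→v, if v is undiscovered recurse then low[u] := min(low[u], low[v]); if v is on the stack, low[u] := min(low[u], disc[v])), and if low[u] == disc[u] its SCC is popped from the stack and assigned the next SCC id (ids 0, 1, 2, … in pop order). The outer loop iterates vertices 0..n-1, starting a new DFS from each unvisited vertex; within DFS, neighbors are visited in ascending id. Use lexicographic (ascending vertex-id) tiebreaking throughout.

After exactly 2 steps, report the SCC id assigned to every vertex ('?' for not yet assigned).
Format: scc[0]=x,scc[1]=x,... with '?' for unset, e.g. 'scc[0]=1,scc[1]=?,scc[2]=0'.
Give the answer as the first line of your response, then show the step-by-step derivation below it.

scc[0]=0,scc[1]=1,scc[2]=?,scc[3]=?,scc[4]=?,scc[5]=?

step 1: low=(low[0]=0,low[1]=?,low[2]=?,low[3]=?,low[4]=?,low[5]=?); scc=(scc[0]=0,scc[1]=?,scc[2]=?,scc[3]=?,scc[4]=?,scc[5]=?)
step 2: low=(low[0]=0,low[1]=1,low[2]=?,low[3]=?,low[4]=?,low[5]=?); scc=(scc[0]=0,scc[1]=1,scc[2]=?,scc[3]=?,scc[4]=?,scc[5]=?)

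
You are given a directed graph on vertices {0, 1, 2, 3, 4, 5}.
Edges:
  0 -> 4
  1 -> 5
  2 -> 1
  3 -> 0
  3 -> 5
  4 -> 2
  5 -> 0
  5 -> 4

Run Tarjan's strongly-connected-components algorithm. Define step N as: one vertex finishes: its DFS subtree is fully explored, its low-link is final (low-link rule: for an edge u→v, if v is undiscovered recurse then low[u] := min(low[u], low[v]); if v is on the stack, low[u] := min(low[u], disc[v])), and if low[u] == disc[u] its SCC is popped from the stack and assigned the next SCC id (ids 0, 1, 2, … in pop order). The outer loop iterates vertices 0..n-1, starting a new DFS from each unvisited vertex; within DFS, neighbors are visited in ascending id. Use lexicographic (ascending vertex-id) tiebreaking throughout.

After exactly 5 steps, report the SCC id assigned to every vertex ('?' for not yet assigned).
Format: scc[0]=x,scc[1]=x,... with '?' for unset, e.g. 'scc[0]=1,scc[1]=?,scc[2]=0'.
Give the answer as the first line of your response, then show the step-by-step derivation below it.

scc[0]=0,scc[1]=0,scc[2]=0,scc[3]=?,scc[4]=0,scc[5]=0

step 1: low=(low[0]=0,low[1]=3,low[2]=2,low[3]=?,low[4]=1,low[5]=0); scc=(scc[0]=?,scc[1]=?,scc[2]=?,scc[3]=?,scc[4]=?,scc[5]=?)
step 2: low=(low[0]=0,low[1]=0,low[2]=2,low[3]=?,low[4]=1,low[5]=0); scc=(scc[0]=?,scc[1]=?,scc[2]=?,scc[3]=?,scc[4]=?,scc[5]=?)
step 3: low=(low[0]=0,low[1]=0,low[2]=0,low[3]=?,low[4]=1,low[5]=0); scc=(scc[0]=?,scc[1]=?,scc[2]=?,scc[3]=?,scc[4]=?,scc[5]=?)
step 4: low=(low[0]=0,low[1]=0,low[2]=0,low[3]=?,low[4]=0,low[5]=0); scc=(scc[0]=?,scc[1]=?,scc[2]=?,scc[3]=?,scc[4]=?,scc[5]=?)
step 5: low=(low[0]=0,low[1]=0,low[2]=0,low[3]=?,low[4]=0,low[5]=0); scc=(scc[0]=0,scc[1]=0,scc[2]=0,scc[3]=?,scc[4]=0,scc[5]=0)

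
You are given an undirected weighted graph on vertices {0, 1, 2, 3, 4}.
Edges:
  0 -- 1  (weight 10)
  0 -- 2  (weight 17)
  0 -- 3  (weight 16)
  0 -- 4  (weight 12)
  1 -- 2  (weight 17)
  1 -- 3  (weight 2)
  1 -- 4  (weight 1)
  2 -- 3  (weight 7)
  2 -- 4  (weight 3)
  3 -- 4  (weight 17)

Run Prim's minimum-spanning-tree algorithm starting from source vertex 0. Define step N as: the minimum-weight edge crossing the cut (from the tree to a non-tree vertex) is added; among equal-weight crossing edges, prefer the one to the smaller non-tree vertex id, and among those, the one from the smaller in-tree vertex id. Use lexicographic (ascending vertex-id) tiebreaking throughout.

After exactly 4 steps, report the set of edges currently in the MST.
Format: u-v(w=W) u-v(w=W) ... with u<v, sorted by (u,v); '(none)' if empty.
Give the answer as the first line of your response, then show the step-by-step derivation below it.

0-1(w=10) 1-3(w=2) 1-4(w=1) 2-4(w=3)

step 1: add edge 0-1 (w=10); MST = {0-1(w=10)}
step 2: add edge 1-4 (w=1); MST = {0-1(w=10) 1-4(w=1)}
step 3: add edge 1-3 (w=2); MST = {0-1(w=10) 1-3(w=2) 1-4(w=1)}
step 4: add edge 2-4 (w=3); MST = {0-1(w=10) 1-3(w=2) 1-4(w=1) 2-4(w=3)}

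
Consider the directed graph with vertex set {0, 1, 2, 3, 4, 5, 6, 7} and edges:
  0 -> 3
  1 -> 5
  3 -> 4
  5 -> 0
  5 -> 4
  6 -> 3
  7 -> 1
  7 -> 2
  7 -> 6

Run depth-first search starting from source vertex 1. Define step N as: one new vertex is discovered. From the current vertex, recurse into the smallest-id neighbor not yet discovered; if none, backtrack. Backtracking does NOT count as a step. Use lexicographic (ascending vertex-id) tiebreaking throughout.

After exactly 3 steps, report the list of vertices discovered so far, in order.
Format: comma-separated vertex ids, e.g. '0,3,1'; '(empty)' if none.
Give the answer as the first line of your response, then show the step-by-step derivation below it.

1,5,0

step 1: discover 1; path=1; order=1
step 2: discover 5; path=1>5; order=1,5
step 3: discover 0; path=1>5>0; order=1,5,0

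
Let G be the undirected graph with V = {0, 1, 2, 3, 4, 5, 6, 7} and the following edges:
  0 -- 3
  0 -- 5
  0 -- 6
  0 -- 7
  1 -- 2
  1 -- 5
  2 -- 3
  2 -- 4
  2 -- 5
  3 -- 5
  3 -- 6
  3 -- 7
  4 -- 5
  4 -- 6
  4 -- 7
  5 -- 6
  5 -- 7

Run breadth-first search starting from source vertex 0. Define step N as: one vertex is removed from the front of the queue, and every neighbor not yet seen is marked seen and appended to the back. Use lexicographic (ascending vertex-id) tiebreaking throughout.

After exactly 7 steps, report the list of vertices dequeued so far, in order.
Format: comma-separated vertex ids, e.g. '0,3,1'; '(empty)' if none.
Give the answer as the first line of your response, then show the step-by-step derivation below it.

0,3,5,6,7,2,1

step 1: dequeue 0; queue=[3,5,6,7]; order=0
step 2: dequeue 3; queue=[5,6,7,2]; order=0,3
step 3: dequeue 5; queue=[6,7,2,1,4]; order=0,3,5
step 4: dequeue 6; queue=[7,2,1,4]; order=0,3,5,6
step 5: dequeue 7; queue=[2,1,4]; order=0,3,5,6,7
step 6: dequeue 2; queue=[1,4]; order=0,3,5,6,7,2
step 7: dequeue 1; queue=[4]; order=0,3,5,6,7,2,1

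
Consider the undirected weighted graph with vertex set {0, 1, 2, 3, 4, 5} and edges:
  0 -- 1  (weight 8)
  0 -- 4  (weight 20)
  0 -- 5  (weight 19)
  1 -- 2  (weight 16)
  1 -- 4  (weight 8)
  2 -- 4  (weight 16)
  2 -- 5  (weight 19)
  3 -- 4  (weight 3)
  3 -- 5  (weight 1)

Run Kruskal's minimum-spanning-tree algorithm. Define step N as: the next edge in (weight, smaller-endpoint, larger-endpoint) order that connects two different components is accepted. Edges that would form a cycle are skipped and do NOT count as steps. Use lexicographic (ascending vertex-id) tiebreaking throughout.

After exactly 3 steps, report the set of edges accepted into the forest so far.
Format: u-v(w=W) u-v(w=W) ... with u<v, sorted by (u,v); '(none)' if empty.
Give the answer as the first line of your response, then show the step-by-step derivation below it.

0-1(w=8) 3-4(w=3) 3-5(w=1)

step 1: add edge 3-5 (w=1); MST = {3-5(w=1)}
step 2: add edge 3-4 (w=3); MST = {3-4(w=3) 3-5(w=1)}
step 3: add edge 0-1 (w=8); MST = {0-1(w=8) 3-4(w=3) 3-5(w=1)}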